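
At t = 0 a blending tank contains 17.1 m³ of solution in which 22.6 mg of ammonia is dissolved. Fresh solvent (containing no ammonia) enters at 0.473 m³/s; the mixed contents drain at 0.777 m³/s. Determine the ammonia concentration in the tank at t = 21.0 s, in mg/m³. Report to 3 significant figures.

0.639 mg/m³

Total volume: dV/dt = Q_in − Q_out = -0.30400 m³/s, so V(t) = 17.1 − 0.30400 t and V(21.0) = 10.716 m³.
Solute balance: dm/dt = 0 − Q_out C = −Q_out m/V(t).
dm/m = −Q_out dt/(V₀ − 0.30400 t); integrating gives ln(m/m₀) = −(Q_out/(Q_in−Q_out)) ln(V/V₀).
m = m₀ (V₀/V)^(Q_out/(Q_in−Q_out)) = 22.6 × (17.1/10.716)^(-2.5559) = 6.8446 mg.
C = m/V = 6.8446/10.716 = 0.63873 mg/m³.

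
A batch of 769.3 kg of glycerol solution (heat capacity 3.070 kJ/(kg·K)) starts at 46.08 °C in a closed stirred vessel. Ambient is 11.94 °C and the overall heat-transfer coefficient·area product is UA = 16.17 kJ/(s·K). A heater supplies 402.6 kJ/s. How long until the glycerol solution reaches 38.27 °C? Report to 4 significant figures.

272.3 s

M c_p dT/dt = −UA(T − T_amb) + Q̇.
τ = M c_p/UA = 146.058 s; T_ss = T_amb + Q̇/UA = 11.94 + 402.6/16.17 = 36.8380 °C.
T(t) = T_ss + (T₀ − T_ss)e^(−t/τ); set T = 38.27:
t = −τ ln[(T − T_ss)/(T₀ − T_ss)] = −146.058 · ln(0.154949) = 272.348 s.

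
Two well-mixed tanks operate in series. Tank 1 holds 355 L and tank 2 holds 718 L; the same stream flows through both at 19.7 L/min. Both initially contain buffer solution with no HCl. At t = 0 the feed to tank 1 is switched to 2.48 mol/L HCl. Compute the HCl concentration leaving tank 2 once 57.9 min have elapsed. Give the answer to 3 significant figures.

1.58 mol/L

Species balance on tank i: dCᵢ/dt = (Cᵢ₋₁ − Cᵢ)/τᵢ with τᵢ = Vᵢ/Q.
τ₁ = 355/19.7 = 18.020 min; τ₂ = 718/19.7 = 36.447 min.
Solving the cascade with C₁(0)=C₂(0)=0 gives C₂(t) = C_in[1 − (τ₁ e^(−t/τ₁) − τ₂ e^(−t/τ₂))/(τ₁ − τ₂)].
At t = 57.9: e^(−t/τ₁) = 0.040234, e^(−t/τ₂) = 0.20421.
C₂ = 2.48·[1 − (18.020·0.040234 − 36.447·0.20421)/(-18.426)] = 2.48·0.63543 = 1.5759 mol/L.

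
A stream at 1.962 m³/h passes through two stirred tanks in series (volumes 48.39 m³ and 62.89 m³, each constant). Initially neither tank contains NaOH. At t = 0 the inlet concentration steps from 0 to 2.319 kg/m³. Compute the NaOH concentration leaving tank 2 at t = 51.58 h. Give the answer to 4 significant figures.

Each tank obeys Vᵢ dCᵢ/dt = Q(Cᵢ₋₁ − Cᵢ), so τᵢ = Vᵢ/Q.
τ₁ = 48.39/1.962 = 24.6636 h; τ₂ = 62.89/1.962 = 32.0540 h.
Solving the cascade with C₁(0)=C₂(0)=0 gives C₂(t) = C_in[1 − (τ₁ e^(−t/τ₁) − τ₂ e^(−t/τ₂))/(τ₁ − τ₂)].
At t = 51.58: e^(−t/τ₁) = 0.123521, e^(−t/τ₂) = 0.200056.
C₂ = 2.319·[1 − (24.6636·0.123521 − 32.0540·0.200056)/(-7.39042)] = 2.319·0.544530 = 1.26277 kg/m³.

1.263 kg/m³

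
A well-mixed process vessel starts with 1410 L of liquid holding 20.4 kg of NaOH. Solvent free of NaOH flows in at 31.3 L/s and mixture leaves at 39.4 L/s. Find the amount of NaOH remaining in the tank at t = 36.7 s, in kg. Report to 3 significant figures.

Let m(t) be the amount of NaOH. Volume: V(t) = V₀ + (Q_in − Q_out) t = 1410 − 8.1000 t; V(36.7) = 1112.7 L.
No NaOH enters, so dm/dt = −Q_out · (m/V).
Separate: dm/m = −Q_out dt/V(t) ⇒ ln(m/m₀) = −(Q_out/(Q_in−Q_out)) ln(V/V₀).
m = m₀ (V₀/V)^(Q_out/(Q_in−Q_out)) = 20.4 × (1410/1112.7)^(-4.8642) = 6.4483 kg.

6.45 kg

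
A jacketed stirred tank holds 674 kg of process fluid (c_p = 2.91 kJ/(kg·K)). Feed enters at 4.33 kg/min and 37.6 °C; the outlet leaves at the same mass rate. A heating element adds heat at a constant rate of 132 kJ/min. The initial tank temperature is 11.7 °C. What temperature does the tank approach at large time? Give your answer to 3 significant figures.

M c_p dT/dt = ṁ c_p (T_in − T) + Q̇.
At steady state dT/dt = 0 ⇒ T_ss = T_in + Q̇/(ṁ c_p) = 37.6 + 132/(4.33·2.91) = 48.076 °C.

48.1 °C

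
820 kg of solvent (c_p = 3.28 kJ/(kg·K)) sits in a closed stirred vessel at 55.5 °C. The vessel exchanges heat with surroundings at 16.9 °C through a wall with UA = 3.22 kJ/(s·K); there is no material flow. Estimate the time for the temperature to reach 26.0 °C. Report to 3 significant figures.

Lumped-capacitance energy balance: M c_p dT/dt = UA(T_amb − T).
τ = M c_p/UA = 835.28 s; T_ss = T_amb = 16.900 °C.
T(t) = T_ss + (T₀ − T_ss)e^(−t/τ); set T = 26.0:
t = −τ ln[(T − T_ss)/(T₀ − T_ss)] = −835.28 · ln(0.23575) = 1207.0 s.

1210 s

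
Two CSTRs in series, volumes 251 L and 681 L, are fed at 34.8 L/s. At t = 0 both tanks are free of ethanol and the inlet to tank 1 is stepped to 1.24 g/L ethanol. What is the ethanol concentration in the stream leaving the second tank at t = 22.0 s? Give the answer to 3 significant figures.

0.636 g/L

Species balance on tank i: dCᵢ/dt = (Cᵢ₋₁ − Cᵢ)/τᵢ with τᵢ = Vᵢ/Q.
τ₁ = 251/34.8 = 7.2126 s; τ₂ = 681/34.8 = 19.569 s.
Tank 1: C₁ = C_in(1 − e^(−t/τ₁)). Tank 2 (τ₁ ≠ τ₂): C₂ = C_in[1 − (τ₁ e^(−t/τ₁) − τ₂ e^(−t/τ₂))/(τ₁ − τ₂)].
At t = 22.0: e^(−t/τ₁) = 0.047349, e^(−t/τ₂) = 0.32490.
C₂ = 1.24·[1 − (7.2126·0.047349 − 19.569·0.32490)/(-12.356)] = 1.24·0.51308 = 0.63622 g/L.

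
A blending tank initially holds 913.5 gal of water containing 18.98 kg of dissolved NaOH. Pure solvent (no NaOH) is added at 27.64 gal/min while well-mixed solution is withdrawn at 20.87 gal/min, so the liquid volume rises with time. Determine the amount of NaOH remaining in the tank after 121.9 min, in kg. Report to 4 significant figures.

Let m(t) be the amount of NaOH. Volume: V(t) = V₀ + (Q_in − Q_out) t = 913.5 + 6.77000 t; V(121.9) = 1738.76 gal.
Solute balance: dm/dt = 0 − Q_out C = −Q_out m/V(t).
dm/m = −Q_out dt/(V₀ + 6.77000 t); integrating gives ln(m/m₀) = −(Q_out/(Q_in−Q_out)) ln(V/V₀).
m = m₀ (V₀/V)^(Q_out/(Q_in−Q_out)) = 18.98 × (913.5/1738.76)^(3.08272) = 2.60963 kg.

2.610 kg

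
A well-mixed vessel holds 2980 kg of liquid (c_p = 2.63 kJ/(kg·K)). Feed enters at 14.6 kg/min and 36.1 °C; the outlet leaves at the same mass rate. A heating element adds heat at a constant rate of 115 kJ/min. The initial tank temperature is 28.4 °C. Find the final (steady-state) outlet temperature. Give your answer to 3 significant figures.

39.1 °C

Unsteady energy balance on the tank contents: M c_p dT/dt = ṁ c_p (T_in − T) + 115.
At steady state dT/dt = 0 ⇒ T_ss = T_in + Q̇/(ṁ c_p) = 36.1 + 115/(14.6·2.63) = 39.095 °C.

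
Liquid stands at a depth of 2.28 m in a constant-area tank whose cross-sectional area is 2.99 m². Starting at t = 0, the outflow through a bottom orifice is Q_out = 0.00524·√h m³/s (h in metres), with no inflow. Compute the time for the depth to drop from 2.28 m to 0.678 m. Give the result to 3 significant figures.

784 s

Unsteady balance on liquid volume: A dh/dt = −0.00524 √h.
Separate and integrate: 2(√h − √h₀) = −(0.00524/A) t.
t = 2A(√h₀ − √h)/0.00524 = 2·2.99·(√2.28 − √0.678)/0.00524
  = 5.9800 × (1.5100 − 0.82341) / 0.00524 = 783.52 s.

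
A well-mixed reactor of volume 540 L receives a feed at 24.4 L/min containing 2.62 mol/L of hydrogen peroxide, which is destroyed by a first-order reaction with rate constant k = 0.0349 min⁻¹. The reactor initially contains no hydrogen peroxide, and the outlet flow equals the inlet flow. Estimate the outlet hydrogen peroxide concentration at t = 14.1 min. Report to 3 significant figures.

1.00 mol/L

V dC/dt = Q(C_in − C) − k V C.
This is linear with rate a = Q/V + k = 0.080085 min⁻¹.
C_ss = Q C_in/(Q + kV) = 1.4782 mol/L; C(t) = C_ss + (C₀ − C_ss) e^(−a t).
C(14.1) = 1.4782 + (-1.4782)·e^(−0.080085·14.1) = 1.4782 + (-1.4782)·0.32329 = 1.0003 mol/L.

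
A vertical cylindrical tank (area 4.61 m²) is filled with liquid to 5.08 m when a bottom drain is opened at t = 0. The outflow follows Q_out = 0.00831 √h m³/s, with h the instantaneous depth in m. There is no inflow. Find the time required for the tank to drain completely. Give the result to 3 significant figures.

With no inflow, A dh/dt = −0.00831 √h.
∫ h^(−1/2) dh = −(0.00831/A) ∫ dt, giving 2√h = 2√h₀ − (0.00831/A) t.
Tank is empty when √h = 0: t_empty = 2A√h₀/0.00831.
t_empty = 2·4.61·√5.08/0.00831 = 9.2200·2.2539/0.00831 = 2500.7 s.

2500 s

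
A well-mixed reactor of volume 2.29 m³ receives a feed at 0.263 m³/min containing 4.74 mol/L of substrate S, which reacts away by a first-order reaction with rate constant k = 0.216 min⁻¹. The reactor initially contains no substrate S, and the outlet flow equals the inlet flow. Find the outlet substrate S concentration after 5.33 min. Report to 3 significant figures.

Species balance: V dC/dt = Q C_in − Q C − k V C.
This is linear with rate a = Q/V + k = 0.33085 min⁻¹.
C_ss = Q C_in/(Q + kV) = 1.6454 mol/L; C(t) = C_ss + (C₀ − C_ss) e^(−a t).
C(5.33) = 1.6454 + (-1.6454)·e^(−0.33085·5.33) = 1.6454 + (-1.6454)·0.17146 = 1.3633 mol/L.

1.36 mol/L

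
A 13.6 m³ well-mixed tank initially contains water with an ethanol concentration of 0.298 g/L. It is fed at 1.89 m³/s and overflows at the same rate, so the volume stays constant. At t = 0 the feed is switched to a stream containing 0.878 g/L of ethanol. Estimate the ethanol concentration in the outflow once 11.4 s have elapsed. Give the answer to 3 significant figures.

Accumulation = in − out for the solute gives V dC/dt = Q(C_in − C).
So dC/dt = (C_in − C)/τ with τ = V/Q = 13.6/1.89 = 7.1958 s.
Integrating: C(t) = C_in + (C₀ − C_in) e^(−t/τ).
C(11.4) = 0.878 + (0.298 − 0.878)·e^(−11.4/7.1958) = 0.878 + (-0.58000)·0.20510 = 0.75904 g/L.

0.759 g/L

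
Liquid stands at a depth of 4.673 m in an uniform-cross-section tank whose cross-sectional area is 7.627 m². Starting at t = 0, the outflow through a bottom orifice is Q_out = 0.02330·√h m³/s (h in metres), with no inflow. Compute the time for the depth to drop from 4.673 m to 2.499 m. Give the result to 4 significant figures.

A dh/dt = −Q_out = −0.02330 √h.
This is separable: 2 d(√h)/dt = −0.02330/A, so √h = √h₀ − (0.02330/(2A)) t.
t = 2A(√h₀ − √h)/0.02330 = 2·7.627·(√4.673 − √2.499)/0.02330
  = 15.2540 × (2.16171 − 1.58082) / 0.02330 = 380.296 s.

380.3 s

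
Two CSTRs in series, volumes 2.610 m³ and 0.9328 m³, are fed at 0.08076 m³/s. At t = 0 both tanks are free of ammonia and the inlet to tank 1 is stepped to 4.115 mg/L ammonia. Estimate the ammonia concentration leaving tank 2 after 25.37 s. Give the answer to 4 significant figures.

Each tank obeys Vᵢ dCᵢ/dt = Q(Cᵢ₋₁ − Cᵢ), so τᵢ = Vᵢ/Q.
τ₁ = 2.610/0.08076 = 32.3180 s; τ₂ = 0.9328/0.08076 = 11.5503 s.
Tank 1: C₁ = C_in(1 − e^(−t/τ₁)). Tank 2 (τ₁ ≠ τ₂): C₂ = C_in[1 − (τ₁ e^(−t/τ₁) − τ₂ e^(−t/τ₂))/(τ₁ − τ₂)].
At t = 25.37: e^(−t/τ₁) = 0.456114, e^(−t/τ₂) = 0.111193.
C₂ = 4.115·[1 − (32.3180·0.456114 − 11.5503·0.111193)/(20.7677)] = 4.115·0.352053 = 1.44870 mg/L.

1.449 mg/L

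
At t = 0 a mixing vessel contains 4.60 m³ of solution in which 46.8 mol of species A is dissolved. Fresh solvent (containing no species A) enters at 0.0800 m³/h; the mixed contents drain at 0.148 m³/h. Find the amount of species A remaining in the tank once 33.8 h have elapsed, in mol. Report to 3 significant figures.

Let m(t) be the amount of species A. Volume: V(t) = V₀ + (Q_in − Q_out) t = 4.60 − 0.068000 t; V(33.8) = 2.3016 m³.
No species A enters, so dm/dt = −Q_out · (m/V).
dm/m = −Q_out dt/(V₀ − 0.068000 t); integrating gives ln(m/m₀) = −(Q_out/(Q_in−Q_out)) ln(V/V₀).
m = m₀ (V₀/V)^(Q_out/(Q_in−Q_out)) = 46.8 × (4.60/2.3016)^(-2.1765) = 10.369 mol.

10.4 mol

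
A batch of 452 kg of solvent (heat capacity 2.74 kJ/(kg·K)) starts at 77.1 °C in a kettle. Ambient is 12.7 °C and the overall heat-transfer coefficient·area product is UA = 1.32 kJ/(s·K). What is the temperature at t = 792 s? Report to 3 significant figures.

First-law balance (no shaft work): M c_p dT/dt = −UA(T − T_amb).
dT/dt = (T_ss − T)/τ with T_ss = T_amb = 12.700 °C, τ = M c_p/UA = 452·2.74/1.32 = 938.24 s.
T approaches T_ss exponentially: T(t) = T_ss + (T₀ − T_ss) e^(−t/τ).
T(792) = 12.700 + (64.400)·0.42993 = 40.388 °C.

40.4 °C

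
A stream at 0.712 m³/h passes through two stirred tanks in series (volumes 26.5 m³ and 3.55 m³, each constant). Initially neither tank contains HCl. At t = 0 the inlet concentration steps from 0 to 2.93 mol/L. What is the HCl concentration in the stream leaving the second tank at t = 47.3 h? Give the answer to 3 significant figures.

Species balance on tank i: dCᵢ/dt = (Cᵢ₋₁ − Cᵢ)/τᵢ with τᵢ = Vᵢ/Q.
τ₁ = 26.5/0.712 = 37.219 h; τ₂ = 3.55/0.712 = 4.9860 h.
Solving the cascade with C₁(0)=C₂(0)=0 gives C₂(t) = C_in[1 − (τ₁ e^(−t/τ₁) − τ₂ e^(−t/τ₂))/(τ₁ − τ₂)].
At t = 47.3: e^(−t/τ₁) = 0.28059, e^(−t/τ₂) = 7.5858e-05.
C₂ = 2.93·[1 − (37.219·0.28059 − 4.9860·7.5858e-05)/(32.233)] = 2.93·0.67602 = 1.9807 mol/L.

1.98 mol/L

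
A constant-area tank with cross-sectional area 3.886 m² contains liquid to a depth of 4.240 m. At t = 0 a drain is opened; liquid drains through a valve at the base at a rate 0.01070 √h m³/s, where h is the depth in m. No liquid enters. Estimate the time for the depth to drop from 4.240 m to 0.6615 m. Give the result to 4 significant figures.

A dh/dt = −Q_out = −0.01070 √h.
∫ h^(−1/2) dh = −(0.01070/A) ∫ dt, giving 2√h = 2√h₀ − (0.01070/A) t.
t = 2A(√h₀ − √h)/0.01070 = 2·3.886·(√4.240 − √0.6615)/0.01070
  = 7.77200 × (2.05913 − 0.813327) / 0.01070 = 904.893 s.

904.9 s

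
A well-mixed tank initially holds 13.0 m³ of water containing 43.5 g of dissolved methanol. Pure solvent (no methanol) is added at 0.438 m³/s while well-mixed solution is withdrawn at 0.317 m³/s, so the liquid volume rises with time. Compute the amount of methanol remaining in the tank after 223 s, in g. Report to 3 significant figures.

2.29 g

Total volume: dV/dt = Q_in − Q_out = 0.12100 m³/s, so V(t) = 13.0 + 0.12100 t and V(223) = 39.983 m³.
No methanol enters, so dm/dt = −Q_out · (m/V).
Separate: dm/m = −Q_out dt/V(t) ⇒ ln(m/m₀) = −(Q_out/(Q_in−Q_out)) ln(V/V₀).
m = m₀ (V₀/V)^(Q_out/(Q_in−Q_out)) = 43.5 × (13.0/39.983)^(2.6198) = 2.2919 g.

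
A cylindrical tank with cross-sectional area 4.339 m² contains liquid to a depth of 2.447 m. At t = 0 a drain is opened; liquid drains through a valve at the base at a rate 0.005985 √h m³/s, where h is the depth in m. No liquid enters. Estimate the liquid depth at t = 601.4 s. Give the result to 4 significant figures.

With no inflow, A dh/dt = −0.005985 √h.
∫ h^(−1/2) dh = −(0.005985/A) ∫ dt, giving 2√h = 2√h₀ − (0.005985/A) t.
√h = √2.447 − 0.005985·601.4/(2·4.339) = 1.56429 − 0.414771 = 1.14952.
h = 1.14952² = 1.32139 m.

1.321 m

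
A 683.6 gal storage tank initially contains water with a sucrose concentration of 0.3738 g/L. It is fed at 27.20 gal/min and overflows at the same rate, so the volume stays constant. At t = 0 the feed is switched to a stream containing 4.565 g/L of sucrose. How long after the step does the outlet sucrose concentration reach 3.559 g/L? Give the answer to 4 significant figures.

Species balance: V dC/dt = Q(C_in − C) ⇒ τ = V/Q = 25.1324 min.
C(t) = C_in + (C₀ − C_in) e^(−t/τ). Set C = 3.559 and solve for t:
e^(−t/τ) = (C − C_in)/(C₀ − C_in) = (3.559 − 4.565)/(0.3738 − 4.565) = 0.240027
t = −τ ln(…) = 25.1324 × 1.42701 = 35.8640 min.

35.86 min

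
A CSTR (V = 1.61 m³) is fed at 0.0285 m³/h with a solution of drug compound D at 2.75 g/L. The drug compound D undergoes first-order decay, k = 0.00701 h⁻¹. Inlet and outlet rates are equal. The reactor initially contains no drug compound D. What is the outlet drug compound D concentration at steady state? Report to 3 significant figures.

Species balance: V dC/dt = Q C_in − Q C − k V C.
Steady state (dC/dt = 0): C_ss = Q C_in/(Q + kV) = C_in/(1 + kV/Q).
C_ss = 0.0285·2.75/(0.0285 + 0.00701·1.61) = 0.078375/0.039786 = 1.9699 g/L.

1.97 g/L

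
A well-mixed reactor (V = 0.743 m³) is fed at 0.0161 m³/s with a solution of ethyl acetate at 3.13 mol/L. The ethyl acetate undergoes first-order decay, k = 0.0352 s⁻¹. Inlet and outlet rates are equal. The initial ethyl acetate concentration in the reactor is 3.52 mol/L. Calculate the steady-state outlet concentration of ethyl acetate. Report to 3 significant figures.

1.19 mol/L

V dC/dt = Q(C_in − C) − k V C.
At steady state: 0 = Q C_in − (Q + kV) C_ss, so C_ss = Q C_in/(Q + kV).
C_ss = 0.0161·3.13/(0.0161 + 0.0352·0.743) = 0.050393/0.042254 = 1.1926 mol/L.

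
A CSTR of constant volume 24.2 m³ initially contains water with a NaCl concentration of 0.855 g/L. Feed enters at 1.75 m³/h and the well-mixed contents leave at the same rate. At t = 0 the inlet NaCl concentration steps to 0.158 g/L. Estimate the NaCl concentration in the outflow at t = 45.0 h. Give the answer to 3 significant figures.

Accumulation = in − out for the solute gives V dC/dt = Q(C_in − C).
So dC/dt = (C_in − C)/τ with τ = V/Q = 24.2/1.75 = 13.829 h.
Solution: C(t) = C_in + (C₀ − C_in) e^(−t/τ).
C(45.0) = 0.158 + (0.855 − 0.158)·e^(−45.0/13.829) = 0.158 + (0.69700)·0.038614 = 0.18491 g/L.

0.185 g/L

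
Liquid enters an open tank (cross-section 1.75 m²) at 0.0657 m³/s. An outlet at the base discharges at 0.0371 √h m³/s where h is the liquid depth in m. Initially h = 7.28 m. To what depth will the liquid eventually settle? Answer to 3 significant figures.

Unsteady balance on liquid volume: A dh/dt = Q_in − 0.0371 √h. At steady state dh/dt = 0:
Q_in = 0.0371 √h_ss ⇒ √h_ss = 0.0657/0.0371 = 1.7709.
h_ss = 1.7709² = 3.1360 m. (Since h₀ = 7.28 m > h_ss, the level will fall toward this value.)

3.14 m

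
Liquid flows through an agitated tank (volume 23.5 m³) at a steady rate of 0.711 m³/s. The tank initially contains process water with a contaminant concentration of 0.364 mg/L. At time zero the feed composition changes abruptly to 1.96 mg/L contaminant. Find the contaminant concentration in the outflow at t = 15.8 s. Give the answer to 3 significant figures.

0.970 mg/L

Unsteady species balance (constant V, well mixed): V dC/dt = Q(C_in − C).
So dC/dt = (C_in − C)/τ with τ = V/Q = 23.5/0.711 = 33.052 s.
C approaches C_in exponentially: C(t) = C_in + (C₀ − C_in) e^(−t/τ).
C(15.8) = 1.96 + (0.364 − 1.96)·e^(−15.8/33.052) = 1.96 + (-1.5960)·0.62000 = 0.97048 mg/L.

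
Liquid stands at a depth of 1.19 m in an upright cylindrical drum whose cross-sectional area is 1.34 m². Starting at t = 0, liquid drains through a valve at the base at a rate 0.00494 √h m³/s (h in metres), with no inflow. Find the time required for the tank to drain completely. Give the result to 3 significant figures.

592 s

A dh/dt = −Q_out = −0.00494 √h.
Separate and integrate: 2(√h − √h₀) = −(0.00494/A) t.
Tank is empty when √h = 0: t_empty = 2A√h₀/0.00494.
t_empty = 2·1.34·√1.19/0.00494 = 2.6800·1.0909/0.00494 = 591.81 s.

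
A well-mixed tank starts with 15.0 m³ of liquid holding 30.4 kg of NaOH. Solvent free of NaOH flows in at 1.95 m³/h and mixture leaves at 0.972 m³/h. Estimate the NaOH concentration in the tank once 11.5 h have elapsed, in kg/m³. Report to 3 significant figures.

Total volume: dV/dt = Q_in − Q_out = 0.97800 m³/h, so V(t) = 15.0 + 0.97800 t and V(11.5) = 26.247 m³.
No NaOH enters, so dm/dt = −Q_out · (m/V).
Separate: dm/m = −Q_out dt/V(t) ⇒ ln(m/m₀) = −(Q_out/(Q_in−Q_out)) ln(V/V₀).
m = m₀ (V₀/V)^(Q_out/(Q_in−Q_out)) = 30.4 × (15.0/26.247)^(0.99387) = 17.433 kg.
C = m/V = 17.433/26.247 = 0.66420 kg/m³.

0.664 kg/m³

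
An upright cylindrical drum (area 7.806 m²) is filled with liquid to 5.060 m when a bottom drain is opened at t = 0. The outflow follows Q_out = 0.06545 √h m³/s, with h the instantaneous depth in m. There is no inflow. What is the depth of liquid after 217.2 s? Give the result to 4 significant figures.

1.793 m

Accumulation of liquid (constant cross-section A): A dh/dt = −0.06545 √h.
∫ h^(−1/2) dh = −(0.06545/A) ∫ dt, giving 2√h = 2√h₀ − (0.06545/A) t.
√h = √5.060 − 0.06545·217.2/(2·7.806) = 2.24944 − 0.910565 = 1.33888.
h = 1.33888² = 1.79260 m.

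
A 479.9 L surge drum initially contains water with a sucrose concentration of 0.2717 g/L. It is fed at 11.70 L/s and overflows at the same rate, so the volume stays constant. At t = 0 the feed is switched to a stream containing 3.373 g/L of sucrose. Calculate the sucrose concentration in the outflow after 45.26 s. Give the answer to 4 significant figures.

Unsteady species balance (constant V, well mixed): V dC/dt = Q(C_in − C).
Rewrite as dC/dt + C/τ = C_in/τ, τ = V/Q = 41.0171 s.
This is linear first-order; C(t) = C_in + (C₀ − C_in) e^(−t/τ).
C(45.26) = 3.373 + (0.2717 − 3.373)·e^(−45.26/41.0171) = 3.373 + (-3.10130)·0.331727 = 2.34421 g/L.

2.344 g/L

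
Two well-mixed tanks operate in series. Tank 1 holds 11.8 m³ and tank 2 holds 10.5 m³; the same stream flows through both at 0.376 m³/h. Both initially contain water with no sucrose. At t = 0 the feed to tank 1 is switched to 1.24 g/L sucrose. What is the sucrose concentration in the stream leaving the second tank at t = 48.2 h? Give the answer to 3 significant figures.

Each tank obeys Vᵢ dCᵢ/dt = Q(Cᵢ₋₁ − Cᵢ), so τᵢ = Vᵢ/Q.
τ₁ = 11.8/0.376 = 31.383 h; τ₂ = 10.5/0.376 = 27.926 h.
Solving the cascade with C₁(0)=C₂(0)=0 gives C₂(t) = C_in[1 − (τ₁ e^(−t/τ₁) − τ₂ e^(−t/τ₂))/(τ₁ − τ₂)].
At t = 48.2: e^(−t/τ₁) = 0.21527, e^(−t/τ₂) = 0.17799.
C₂ = 1.24·[1 − (31.383·0.21527 − 27.926·0.17799)/(3.4574)] = 1.24·0.48364 = 0.59971 g/L.

0.600 g/L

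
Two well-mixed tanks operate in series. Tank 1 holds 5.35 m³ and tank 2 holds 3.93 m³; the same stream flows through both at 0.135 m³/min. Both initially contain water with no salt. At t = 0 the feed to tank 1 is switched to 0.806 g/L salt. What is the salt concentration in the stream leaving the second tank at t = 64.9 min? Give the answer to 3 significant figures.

0.456 g/L

Time constants: τᵢ = Vᵢ/Q for each well-mixed tank.
τ₁ = 5.35/0.135 = 39.630 min; τ₂ = 3.93/0.135 = 29.111 min.
Solving the cascade with C₁(0)=C₂(0)=0 gives C₂(t) = C_in[1 − (τ₁ e^(−t/τ₁) − τ₂ e^(−t/τ₂))/(τ₁ − τ₂)].
At t = 64.9: e^(−t/τ₁) = 0.19443, e^(−t/τ₂) = 0.10759.
C₂ = 0.806·[1 − (39.630·0.19443 − 29.111·0.10759)/(10.519)] = 0.806·0.56523 = 0.45557 g/L.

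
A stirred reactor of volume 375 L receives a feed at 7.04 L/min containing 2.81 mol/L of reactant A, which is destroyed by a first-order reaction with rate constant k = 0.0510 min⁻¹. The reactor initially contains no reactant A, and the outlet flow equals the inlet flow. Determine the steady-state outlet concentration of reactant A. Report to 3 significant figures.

Accumulation = in − out − consumed: V dC/dt = Q C_in − Q C − k V C.
At steady state: 0 = Q C_in − (Q + kV) C_ss, so C_ss = Q C_in/(Q + kV).
C_ss = 7.04·2.81/(7.04 + 0.0510·375) = 19.782/26.165 = 0.75606 mol/L.

0.756 mol/L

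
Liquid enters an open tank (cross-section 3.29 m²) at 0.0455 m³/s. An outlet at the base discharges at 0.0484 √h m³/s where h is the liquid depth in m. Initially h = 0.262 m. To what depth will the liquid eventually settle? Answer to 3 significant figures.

A dh/dt = Q_in − 0.0484 √h. Steady state requires inflow = outflow:
Q_in = 0.0484 √h_ss ⇒ √h_ss = 0.0455/0.0484 = 0.94008.
h_ss = 0.94008² = 0.88376 m. (Since h₀ = 0.262 m < h_ss, the level will rise toward this value.)

0.884 m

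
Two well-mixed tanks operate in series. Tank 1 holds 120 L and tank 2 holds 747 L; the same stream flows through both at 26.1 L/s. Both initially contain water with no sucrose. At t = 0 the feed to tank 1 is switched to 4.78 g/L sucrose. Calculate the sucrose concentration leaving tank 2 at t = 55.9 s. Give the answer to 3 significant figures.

Time constants: τᵢ = Vᵢ/Q for each well-mixed tank.
τ₁ = 120/26.1 = 4.5977 s; τ₂ = 747/26.1 = 28.621 s.
Solving the cascade with C₁(0)=C₂(0)=0 gives C₂(t) = C_in[1 − (τ₁ e^(−t/τ₁) − τ₂ e^(−t/τ₂))/(τ₁ − τ₂)].
At t = 55.9: e^(−t/τ₁) = 5.2449e-06, e^(−t/τ₂) = 0.14183.
C₂ = 4.78·[1 − (4.5977·5.2449e-06 − 28.621·0.14183)/(-24.023)] = 4.78·0.83103 = 3.9723 g/L.

3.97 g/L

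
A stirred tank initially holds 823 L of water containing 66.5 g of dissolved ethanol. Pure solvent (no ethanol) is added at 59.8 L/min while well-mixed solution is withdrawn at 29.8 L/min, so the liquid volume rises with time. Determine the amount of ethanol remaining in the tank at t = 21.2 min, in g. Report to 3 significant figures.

37.7 g

Let m(t) be the amount of ethanol. Volume: V(t) = V₀ + (Q_in − Q_out) t = 823 + 30.000 t; V(21.2) = 1459.0 L.
Species balance (pure solvent in): dm/dt = −Q_out · m/V(t).
dm/m = −Q_out dt/(V₀ + 30.000 t); integrating gives ln(m/m₀) = −(Q_out/(Q_in−Q_out)) ln(V/V₀).
m = m₀ (V₀/V)^(Q_out/(Q_in−Q_out)) = 66.5 × (823/1459.0)^(0.99333) = 37.655 g.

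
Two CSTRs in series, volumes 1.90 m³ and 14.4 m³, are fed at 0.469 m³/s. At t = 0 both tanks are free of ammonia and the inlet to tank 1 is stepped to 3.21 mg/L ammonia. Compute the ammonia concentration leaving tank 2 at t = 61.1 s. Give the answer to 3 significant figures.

Species balance on tank i: dCᵢ/dt = (Cᵢ₋₁ − Cᵢ)/τᵢ with τᵢ = Vᵢ/Q.
τ₁ = 1.90/0.469 = 4.0512 s; τ₂ = 14.4/0.469 = 30.704 s.
Tank 1: C₁ = C_in(1 − e^(−t/τ₁)). Tank 2 (τ₁ ≠ τ₂): C₂ = C_in[1 − (τ₁ e^(−t/τ₁) − τ₂ e^(−t/τ₂))/(τ₁ − τ₂)].
At t = 61.1: e^(−t/τ₁) = 2.8180e-07, e^(−t/τ₂) = 0.13670.
C₂ = 3.21·[1 − (4.0512·2.8180e-07 − 30.704·0.13670)/(-26.652)] = 3.21·0.84253 = 2.7045 mg/L.

2.70 mg/L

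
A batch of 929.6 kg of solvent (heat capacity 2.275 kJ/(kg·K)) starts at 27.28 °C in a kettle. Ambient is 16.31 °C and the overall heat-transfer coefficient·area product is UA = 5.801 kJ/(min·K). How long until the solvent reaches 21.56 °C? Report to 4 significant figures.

M c_p dT/dt = −UA(T − T_amb).
τ = M c_p/UA = 364.565 min; T_ss = T_amb = 16.3100 °C.
T(t) = T_ss + (T₀ − T_ss)e^(−t/τ); set T = 21.56:
t = −τ ln[(T − T_ss)/(T₀ − T_ss)] = −364.565 · ln(0.478578) = 268.661 min.

268.7 min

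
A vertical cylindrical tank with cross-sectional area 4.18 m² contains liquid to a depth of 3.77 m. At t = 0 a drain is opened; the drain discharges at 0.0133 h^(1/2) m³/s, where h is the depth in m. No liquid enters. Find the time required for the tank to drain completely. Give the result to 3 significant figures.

With no inflow, A dh/dt = −0.0133 √h.
This is separable: 2 d(√h)/dt = −0.0133/A, so √h = √h₀ − (0.0133/(2A)) t.
Tank is empty when √h = 0: t_empty = 2A√h₀/0.0133.
t_empty = 2·4.18·√3.77/0.0133 = 8.3600·1.9416/0.0133 = 1220.5 s.

1220 s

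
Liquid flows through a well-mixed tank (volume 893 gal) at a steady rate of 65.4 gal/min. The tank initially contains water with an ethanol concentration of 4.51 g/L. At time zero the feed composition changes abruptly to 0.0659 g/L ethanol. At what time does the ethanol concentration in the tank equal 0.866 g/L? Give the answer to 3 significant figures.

23.4 min

Species balance: V dC/dt = Q(C_in − C) ⇒ τ = V/Q = 13.654 min.
C(t) = C_in + (C₀ − C_in) e^(−t/τ). Set C = 0.866 and solve for t:
e^(−t/τ) = (C − C_in)/(C₀ − C_in) = (0.866 − 0.0659)/(4.51 − 0.0659) = 0.18004
t = −τ ln(…) = 13.654 × 1.7146 = 23.412 min.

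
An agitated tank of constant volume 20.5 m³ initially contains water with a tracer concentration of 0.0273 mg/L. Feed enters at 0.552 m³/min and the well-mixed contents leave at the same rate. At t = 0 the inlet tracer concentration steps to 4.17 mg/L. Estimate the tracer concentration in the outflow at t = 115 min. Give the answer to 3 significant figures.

Transient balance on the dissolved component: V dC/dt = Q(C_in − C).
Rewrite as dC/dt + C/τ = C_in/τ, τ = V/Q = 37.138 min.
Solution: C(t) = C_in + (C₀ − C_in) e^(−t/τ).
C(115) = 4.17 + (0.0273 − 4.17)·e^(−115/37.138) = 4.17 + (-4.1427)·0.045203 = 3.9827 mg/L.

3.98 mg/L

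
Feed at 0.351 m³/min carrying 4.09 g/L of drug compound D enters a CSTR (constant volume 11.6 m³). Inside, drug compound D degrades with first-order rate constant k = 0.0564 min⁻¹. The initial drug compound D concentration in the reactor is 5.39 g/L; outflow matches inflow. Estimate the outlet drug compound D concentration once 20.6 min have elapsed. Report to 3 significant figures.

2.09 g/L

Species balance: V dC/dt = Q C_in − Q C − k V C.
dC/dt = (Q/V) C_in − (Q/V + k) C; effective rate a = Q/V + k = 0.030259 + 0.0564 = 0.086659 min⁻¹.
C_ss = Q C_in/(Q + kV) = 1.4281 g/L; C(t) = C_ss + (C₀ − C_ss) e^(−a t).
C(20.6) = 1.4281 + (3.9619)·e^(−0.086659·20.6) = 1.4281 + (3.9619)·0.16777 = 2.0928 g/L.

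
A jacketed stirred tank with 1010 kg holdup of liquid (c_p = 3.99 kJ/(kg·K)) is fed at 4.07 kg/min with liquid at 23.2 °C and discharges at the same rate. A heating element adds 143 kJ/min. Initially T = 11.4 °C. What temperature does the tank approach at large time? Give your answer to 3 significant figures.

32.0 °C

Unsteady energy balance on the tank contents: M c_p dT/dt = ṁ c_p (T_in − T) + 143.
At steady state dT/dt = 0 ⇒ T_ss = T_in + Q̇/(ṁ c_p) = 23.2 + 143/(4.07·3.99) = 32.006 °C.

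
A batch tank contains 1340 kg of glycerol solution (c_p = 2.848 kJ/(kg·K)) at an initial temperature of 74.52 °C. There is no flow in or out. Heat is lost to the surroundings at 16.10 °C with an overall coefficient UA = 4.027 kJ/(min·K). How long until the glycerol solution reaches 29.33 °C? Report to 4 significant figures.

1407 min

Lumped-capacitance energy balance: M c_p dT/dt = UA(T_amb − T).
τ = M c_p/UA = 947.683 min; T_ss = T_amb = 16.1000 °C.
T(t) = T_ss + (T₀ − T_ss)e^(−t/τ); set T = 29.33:
t = −τ ln[(T − T_ss)/(T₀ − T_ss)] = −947.683 · ln(0.226464) = 1407.47 min.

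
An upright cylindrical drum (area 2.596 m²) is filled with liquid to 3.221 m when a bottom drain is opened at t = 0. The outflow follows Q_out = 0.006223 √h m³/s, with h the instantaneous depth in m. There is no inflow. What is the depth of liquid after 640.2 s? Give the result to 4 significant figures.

Volume balance on the tank: A dh/dt = −0.006223 √h.
This is separable: 2 d(√h)/dt = −0.006223/A, so √h = √h₀ − (0.006223/(2A)) t.
√h = √3.221 − 0.006223·640.2/(2·2.596) = 1.79471 − 0.767328 = 1.02739.
h = 1.02739² = 1.05552 m.

1.056 m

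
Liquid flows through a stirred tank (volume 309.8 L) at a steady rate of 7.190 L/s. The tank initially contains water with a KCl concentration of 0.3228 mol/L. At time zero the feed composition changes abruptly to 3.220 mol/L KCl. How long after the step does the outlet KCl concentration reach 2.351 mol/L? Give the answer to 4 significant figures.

Species balance: V dC/dt = Q(C_in − C) ⇒ τ = V/Q = 43.0876 s.
C(t) = C_in + (C₀ − C_in) e^(−t/τ). Set C = 2.351 and solve for t:
e^(−t/τ) = (C − C_in)/(C₀ − C_in) = (2.351 − 3.220)/(0.3228 − 3.220) = 0.299945
t = −τ ln(…) = 43.0876 × 1.20416 = 51.8843 s.

51.88 s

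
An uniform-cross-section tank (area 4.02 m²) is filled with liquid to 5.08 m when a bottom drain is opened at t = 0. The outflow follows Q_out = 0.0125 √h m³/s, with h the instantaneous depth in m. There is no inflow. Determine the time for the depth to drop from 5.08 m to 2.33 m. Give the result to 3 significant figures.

468 s

Mass balance (ρ constant): A dh/dt = −0.0125 √h.
This is separable: 2 d(√h)/dt = −0.0125/A, so √h = √h₀ − (0.0125/(2A)) t.
t = 2A(√h₀ − √h)/0.0125 = 2·4.02·(√5.08 − √2.33)/0.0125
  = 8.0400 × (2.2539 − 1.5264) / 0.0125 = 467.90 s.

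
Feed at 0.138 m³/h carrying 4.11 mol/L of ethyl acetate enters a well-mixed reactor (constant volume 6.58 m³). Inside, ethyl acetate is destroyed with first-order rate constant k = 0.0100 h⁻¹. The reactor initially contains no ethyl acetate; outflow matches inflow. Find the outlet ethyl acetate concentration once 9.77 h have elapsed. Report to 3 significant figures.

0.727 mol/L

V dC/dt = Q(C_in − C) − k V C.
dC/dt = (Q/V) C_in − (Q/V + k) C; effective rate a = Q/V + k = 0.020973 + 0.0100 = 0.030973 h⁻¹.
C_ss = Q C_in/(Q + kV) = 2.7830 mol/L; C(t) = C_ss + (C₀ − C_ss) e^(−a t).
C(9.77) = 2.7830 + (-2.7830)·e^(−0.030973·9.77) = 2.7830 + (-2.7830)·0.73889 = 0.72667 mol/L.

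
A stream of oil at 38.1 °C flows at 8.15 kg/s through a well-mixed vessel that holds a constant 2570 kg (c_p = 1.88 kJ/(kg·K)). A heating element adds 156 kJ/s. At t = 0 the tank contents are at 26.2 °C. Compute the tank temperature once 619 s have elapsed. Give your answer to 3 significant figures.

45.2 °C

First-law balance (no shaft work): M c_p dT/dt = ṁ c_p (T_in − T) + 156.
τ = M/ṁ = 315.34 s; T_ss = T_in + Q̇/(ṁ c_p) = 38.1 + 156/(8.15·1.88) = 48.281 °C.
This is linear first-order; T(t) = T_ss + (T₀ − T_ss) e^(−t/τ).
T(619) = 48.281 + (-22.081)·e^(−619/315.34) = 48.281 + (-22.081)·0.14044 = 45.180 °C.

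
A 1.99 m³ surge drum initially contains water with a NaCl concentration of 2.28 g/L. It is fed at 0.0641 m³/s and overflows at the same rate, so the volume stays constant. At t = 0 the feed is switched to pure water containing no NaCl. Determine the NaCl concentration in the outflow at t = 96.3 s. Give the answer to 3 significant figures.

0.103 g/L

Transient balance on the dissolved component: V dC/dt = Q(C_in − C).
Rewrite as dC/dt + C/τ = C_in/τ, τ = V/Q = 31.045 s.
Integrating: C(t) = C_in + (C₀ − C_in) e^(−t/τ).
C(96.3) = 0 + (2.28 − 0)·e^(−96.3/31.045) = 0 + (2.2800)·0.044963 = 0.10251 g/L.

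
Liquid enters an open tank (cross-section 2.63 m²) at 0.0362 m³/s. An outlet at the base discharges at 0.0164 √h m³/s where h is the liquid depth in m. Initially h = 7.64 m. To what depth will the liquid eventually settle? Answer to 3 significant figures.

A dh/dt = Q_in − 0.0164 √h. Steady state requires inflow = outflow:
Q_in = 0.0164 √h_ss ⇒ √h_ss = 0.0362/0.0164 = 2.2073.
h_ss = 2.2073² = 4.8722 m. (Since h₀ = 7.64 m > h_ss, the level will fall toward this value.)

4.87 m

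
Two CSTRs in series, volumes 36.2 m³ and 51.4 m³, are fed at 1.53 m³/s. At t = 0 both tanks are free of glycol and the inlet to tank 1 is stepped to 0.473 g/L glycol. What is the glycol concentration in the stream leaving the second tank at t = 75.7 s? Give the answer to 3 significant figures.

Each tank obeys Vᵢ dCᵢ/dt = Q(Cᵢ₋₁ − Cᵢ), so τᵢ = Vᵢ/Q.
τ₁ = 36.2/1.53 = 23.660 s; τ₂ = 51.4/1.53 = 33.595 s.
Tank 1: C₁ = C_in(1 − e^(−t/τ₁)). Tank 2 (τ₁ ≠ τ₂): C₂ = C_in[1 − (τ₁ e^(−t/τ₁) − τ₂ e^(−t/τ₂))/(τ₁ − τ₂)].
At t = 75.7: e^(−t/τ₁) = 0.040784, e^(−t/τ₂) = 0.10505.
C₂ = 0.473·[1 − (23.660·0.040784 − 33.595·0.10505)/(-9.9346)] = 0.473·0.74190 = 0.35092 g/L.

0.351 g/L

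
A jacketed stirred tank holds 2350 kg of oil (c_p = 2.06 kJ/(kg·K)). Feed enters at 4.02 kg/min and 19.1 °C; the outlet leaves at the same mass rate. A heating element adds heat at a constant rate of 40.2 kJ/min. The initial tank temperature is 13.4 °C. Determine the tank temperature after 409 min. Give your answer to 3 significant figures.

M c_p dT/dt = ṁ c_p (T_in − T) + Q̇.
Rearrange: dT/dt = (T_ss − T)/τ with τ = M/ṁ = 584.58 min and T_ss = T_in + Q̇/(ṁ c_p) = 23.954 °C.
Solution: T(t) = T_ss + (T₀ − T_ss) e^(−t/τ).
T(409) = 23.954 + (-10.554)·e^(−409/584.58) = 23.954 + (-10.554)·0.49676 = 18.711 °C.

18.7 °C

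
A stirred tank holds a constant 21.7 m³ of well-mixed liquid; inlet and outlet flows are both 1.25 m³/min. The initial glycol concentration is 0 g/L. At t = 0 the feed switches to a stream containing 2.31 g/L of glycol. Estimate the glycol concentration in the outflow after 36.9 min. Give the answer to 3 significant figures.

Mass balance on the solute (V constant): V dC/dt = Q(C_in − C).
Time constant τ = V/Q = 21.7/1.25 = 17.360 min.
Integrating: C(t) = C_in + (C₀ − C_in) e^(−t/τ).
C(36.9) = 2.31 + (0 − 2.31)·e^(−36.9/17.360) = 2.31 + (-2.3100)·0.11936 = 2.0343 g/L.

2.03 g/L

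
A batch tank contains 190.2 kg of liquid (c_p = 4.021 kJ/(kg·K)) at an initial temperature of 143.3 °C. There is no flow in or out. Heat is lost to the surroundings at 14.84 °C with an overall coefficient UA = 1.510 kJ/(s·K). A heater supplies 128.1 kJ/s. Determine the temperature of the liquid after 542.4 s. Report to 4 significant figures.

First-law balance (no shaft work): M c_p dT/dt = −UA(T − T_amb) + Q̇.
dT/dt = (T_ss − T)/τ with T_ss = T_amb + Q̇/UA = 14.84 + 128.1/1.510 = 99.6744 °C, τ = M c_p/UA = 190.2·4.021/1.510 = 506.486 s.
T approaches T_ss exponentially: T(t) = T_ss + (T₀ − T_ss) e^(−t/τ).
T(542.4) = 99.6744 + (43.6256)·0.342697 = 114.625 °C.

114.6 °C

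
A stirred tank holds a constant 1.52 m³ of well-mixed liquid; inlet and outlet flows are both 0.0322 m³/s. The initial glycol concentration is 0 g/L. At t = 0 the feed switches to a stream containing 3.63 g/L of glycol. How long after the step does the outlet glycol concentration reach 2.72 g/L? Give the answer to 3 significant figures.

Accumulation = in − out for the solute gives V dC/dt = Q(C_in − C), so τ = V/Q = 47.205 s.
C(t) = C_in + (C₀ − C_in) e^(−t/τ). Set C = 2.72 and solve for t:
e^(−t/τ) = (C − C_in)/(C₀ − C_in) = (2.72 − 3.63)/(0 − 3.63) = 0.25069
t = −τ ln(…) = 47.205 × 1.3835 = 65.310 s.

65.3 s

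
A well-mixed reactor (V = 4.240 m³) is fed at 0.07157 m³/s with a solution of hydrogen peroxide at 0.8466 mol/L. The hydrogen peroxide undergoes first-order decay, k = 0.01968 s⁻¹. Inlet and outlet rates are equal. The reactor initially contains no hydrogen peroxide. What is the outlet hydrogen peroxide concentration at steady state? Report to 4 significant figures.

0.3909 mol/L

Species balance: V dC/dt = Q C_in − Q C − k V C.
At steady state: 0 = Q C_in − (Q + kV) C_ss, so C_ss = Q C_in/(Q + kV).
C_ss = 0.07157·0.8466/(0.07157 + 0.01968·4.240) = 0.0605912/0.155013 = 0.390877 mol/L.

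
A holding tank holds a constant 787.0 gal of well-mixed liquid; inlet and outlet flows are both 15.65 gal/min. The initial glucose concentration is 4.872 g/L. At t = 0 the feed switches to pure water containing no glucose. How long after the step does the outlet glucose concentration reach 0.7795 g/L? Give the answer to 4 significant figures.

Species balance: V dC/dt = Q(C_in − C) ⇒ τ = V/Q = 50.2875 min.
C(t) = C_in + (C₀ − C_in) e^(−t/τ). Set C = 0.7795 and solve for t:
e^(−t/τ) = (C − C_in)/(C₀ − C_in) = (0.7795 − 0)/(4.872 − 0) = 0.159996
t = −τ ln(…) = 50.2875 × 1.83261 = 92.1573 min.

92.16 min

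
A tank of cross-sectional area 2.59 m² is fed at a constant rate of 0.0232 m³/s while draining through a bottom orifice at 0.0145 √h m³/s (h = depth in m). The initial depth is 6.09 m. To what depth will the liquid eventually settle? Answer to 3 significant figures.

2.56 m

A dh/dt = Q_in − 0.0145 √h. Steady state requires inflow = outflow:
Q_in = 0.0145 √h_ss ⇒ √h_ss = 0.0232/0.0145 = 1.6000.
h_ss = 1.6000² = 2.5600 m. (Since h₀ = 6.09 m > h_ss, the level will fall toward this value.)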